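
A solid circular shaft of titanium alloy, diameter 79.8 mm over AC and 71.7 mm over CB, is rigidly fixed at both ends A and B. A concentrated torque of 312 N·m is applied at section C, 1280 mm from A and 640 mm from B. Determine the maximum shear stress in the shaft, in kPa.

2440 kPa

Compatibility: T_A·a/J_AC = T_B·b/J_CB with T_A + T_B = T₀.
J_AC = 3.98×10^-6 m⁴, J_CB = 2.59×10^-6 m⁴, so T_A = T₀·(J_AC/a)/((J_AC/a)+(J_CB/b)) = 135.4 N·m, T_B = 176.6 N·m.
τ in each portion: τ_AC = 1.36×10^6 Pa, τ_CB = 2.44×10^6 Pa; maximum is in CB.
τ_max = T_CB·r/J = 176.6·0.0358/2.59×10^-6 = 2.439×10^6 Pa.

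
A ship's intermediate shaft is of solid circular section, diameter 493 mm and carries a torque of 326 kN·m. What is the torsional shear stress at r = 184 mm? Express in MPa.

J = πd⁴/32 = π(0.493)⁴/32 = 5.799×10^-3 m⁴.
Shear stress varies linearly with radius: τ = T·r/J = 326000 × 0.184 / 5.799×10^-3 = 1.034×10^7 Pa.

10.3 MPa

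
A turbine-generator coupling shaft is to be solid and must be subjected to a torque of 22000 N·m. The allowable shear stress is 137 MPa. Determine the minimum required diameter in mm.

For a solid shaft τ_max = 16T/(πd³), so d = (16T/(π τ_allow))^(1/3) = (16·22000/(π·1.37×10^8))^(1/3) = 0.09352 m.

93.5 mm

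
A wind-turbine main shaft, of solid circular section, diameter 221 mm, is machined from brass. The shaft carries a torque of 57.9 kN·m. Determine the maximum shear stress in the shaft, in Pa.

2.73e7 Pa

J = πd⁴/32 = π(0.221)⁴/32 = 2.342×10^-4 m⁴.
τ_max = T·r/J = 57900 × 0.111 / 2.342×10^-4 = 2.732×10^7 Pa.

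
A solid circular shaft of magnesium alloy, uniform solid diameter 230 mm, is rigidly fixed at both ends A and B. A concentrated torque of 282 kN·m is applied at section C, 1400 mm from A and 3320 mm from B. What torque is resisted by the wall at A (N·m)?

198000 N·m

With uniform GJ and both ends fixed, compatibility θ_AC = θ_CB gives T_A·a = T_B·b, together with T_A + T_B = T₀.
T_A = T₀·b/(a+b) = 282000·3320/4720 = 198400 N·m; T_B = 83640 N·m.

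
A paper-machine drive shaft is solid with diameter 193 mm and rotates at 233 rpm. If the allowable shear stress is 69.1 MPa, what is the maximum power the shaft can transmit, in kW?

2380 kW

J = πd⁴/32 = π(0.193)⁴/32 = 1.362×10^-4 m⁴.
T_max = τ_allow·J/r = 6.91×10^7 × 1.362×10^-4 / 0.0965 = 97540 N·m.
ω = 2π·233/60 = 24.40 rad/s, so P_max = T_max·ω = 2.380×10^6 W.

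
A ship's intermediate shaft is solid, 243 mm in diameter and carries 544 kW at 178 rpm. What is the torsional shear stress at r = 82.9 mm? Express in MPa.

ω = 2π·178/60 = 18.64 rad/s, so T = P/ω = 544×10³ / 18.64 = 29180 N·m.
J = πd⁴/32 = π(0.243)⁴/32 = 3.423×10^-4 m⁴.
Shear stress varies linearly with radius: τ = T·r/J = 29180 × 0.0829 / 3.423×10^-4 = 7.068×10^6 Pa.

7.07 MPa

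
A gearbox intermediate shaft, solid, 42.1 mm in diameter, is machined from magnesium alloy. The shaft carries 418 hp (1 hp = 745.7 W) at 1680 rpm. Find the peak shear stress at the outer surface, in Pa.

ω = 2π·1680/60 = 175.9 rad/s, so T = P/ω = 418×745.7 / 175.9 = 1772 N·m.
J = πd⁴/32 = π(0.0421)⁴/32 = 3.084×10^-7 m⁴.
τ_max = T·r/J = 1772 × 0.0210 / 3.084×10^-7 = 1.209×10^8 Pa.

1.21e8 Pa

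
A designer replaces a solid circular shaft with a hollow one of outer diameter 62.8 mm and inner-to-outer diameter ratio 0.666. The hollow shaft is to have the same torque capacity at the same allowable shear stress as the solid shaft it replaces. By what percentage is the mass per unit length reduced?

Equal τ_max and T ⇒ the solid shaft needs d_s³ = d_o³(1−k⁴), so d_s = 62.8·(1−0.666⁴)^(1/3) = 58.38 mm.
Area ratio A_h/A_s = d_o²(1−k²)/d_s² = (1−k²)/(1−k⁴)^(2/3) = 0.6439.
Mass saving = 1 − 0.6439 = 35.6 %.

35.6 %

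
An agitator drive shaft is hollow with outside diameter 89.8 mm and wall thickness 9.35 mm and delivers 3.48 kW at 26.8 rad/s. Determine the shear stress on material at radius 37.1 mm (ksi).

0.180 ksi

ω = 26.8 rad/s, so T = P/ω = 3.48×10³ / 26.80 = 129.9 N·m.
J = π(d_o⁴ − d_i⁴)/32 = π(0.0898⁴ − 0.0711⁴)/32 = 3.875×10^-6 m⁴.
Shear stress varies linearly with radius: τ = T·r/J = 129.9 × 0.0371 / 3.875×10^-6 = 1.243×10^6 Pa.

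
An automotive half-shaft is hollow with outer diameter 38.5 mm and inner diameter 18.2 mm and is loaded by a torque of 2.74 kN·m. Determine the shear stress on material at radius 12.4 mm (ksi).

24.0 ksi

J = π(d_o⁴ − d_i⁴)/32 = π(0.0385⁴ − 0.0182⁴)/32 = 2.049×10^-7 m⁴.
Shear stress varies linearly with radius: τ = T·r/J = 2740 × 0.0124 / 2.049×10^-7 = 1.658×10^8 Pa.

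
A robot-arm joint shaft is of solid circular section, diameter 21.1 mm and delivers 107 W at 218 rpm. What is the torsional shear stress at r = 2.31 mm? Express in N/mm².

0.556 N/mm²

ω = 2π·218/60 = 22.83 rad/s, so T = P/ω = 107 / 22.83 = 4.687 N·m.
J = πd⁴/32 = π(0.0211)⁴/32 = 1.946×10^-8 m⁴.
Shear stress varies linearly with radius: τ = T·r/J = 4.687 × 0.00231 / 1.946×10^-8 = 5.564×10^5 Pa.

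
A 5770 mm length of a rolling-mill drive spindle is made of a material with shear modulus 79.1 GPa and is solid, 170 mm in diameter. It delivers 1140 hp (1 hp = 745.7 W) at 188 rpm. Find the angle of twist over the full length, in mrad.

38.4 mrad

ω = 2π·188/60 = 19.69 rad/s, so T = P/ω = 1140×745.7 / 19.69 = 43180 N·m.
J = πd⁴/32 = π(0.170)⁴/32 = 8.200×10^-5 m⁴.
θ = T·L/(G·J) = 43180 × 5.77 / (79.1×10⁹ × 8.200×10^-5) = 0.03841 rad.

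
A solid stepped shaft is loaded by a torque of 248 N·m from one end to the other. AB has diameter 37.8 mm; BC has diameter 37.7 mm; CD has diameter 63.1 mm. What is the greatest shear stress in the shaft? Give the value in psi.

3420 psi

Under the same torque, τ_max = 16T/(πd³) is largest where d is smallest — segment BC (d = 37.7 mm).
τ_max = 16·248.0/(π·(0.0377)³) = 2.357×10^7 Pa.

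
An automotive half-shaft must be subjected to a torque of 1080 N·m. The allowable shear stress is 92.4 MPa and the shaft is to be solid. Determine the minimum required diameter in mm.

For a solid shaft τ_max = 16T/(πd³), so d = (16T/(π τ_allow))^(1/3) = (16·1080/(π·9.24×10^7))^(1/3) = 0.03905 m.

39.0 mm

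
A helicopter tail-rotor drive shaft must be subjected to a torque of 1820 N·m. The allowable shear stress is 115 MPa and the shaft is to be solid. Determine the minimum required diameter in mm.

For a solid shaft τ_max = 16T/(πd³), so d = (16T/(π τ_allow))^(1/3) = (16·1820/(π·1.15×10^8))^(1/3) = 0.04320 m.

43.2 mm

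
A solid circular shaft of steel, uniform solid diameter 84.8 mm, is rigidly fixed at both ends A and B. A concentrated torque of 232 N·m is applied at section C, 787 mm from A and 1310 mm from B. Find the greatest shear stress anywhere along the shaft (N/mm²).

With uniform GJ and both ends fixed, compatibility θ_AC = θ_CB gives T_A·a = T_B·b, together with T_A + T_B = T₀.
T_A = T₀·b/(a+b) = 232.0·1310/2097 = 144.9 N·m; T_B = 87.07 N·m.
τ in each portion: τ_AC = 1.21×10^6 Pa, τ_CB = 7.27×10^5 Pa; maximum is in AC.
τ_max = T_AC·r/J = 144.9·0.0424/5.08×10^-6 = 1.210×10^6 Pa.

1.21 N/mm²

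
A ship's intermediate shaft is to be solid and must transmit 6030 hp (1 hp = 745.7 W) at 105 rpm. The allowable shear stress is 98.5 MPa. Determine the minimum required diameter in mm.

ω = 2π·105/60 = 11.00 rad/s, so T = P/ω = 6030×745.7 / 11.00 = 408900 N·m.
For a solid shaft τ_max = 16T/(πd³), so d = (16T/(π τ_allow))^(1/3) = (16·408900/(π·9.85×10^7))^(1/3) = 0.2765 m.

277 mm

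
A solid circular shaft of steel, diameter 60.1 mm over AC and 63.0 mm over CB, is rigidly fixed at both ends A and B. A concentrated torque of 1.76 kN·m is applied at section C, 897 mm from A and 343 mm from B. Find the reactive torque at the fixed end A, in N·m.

Compatibility: T_A·a/J_AC = T_B·b/J_CB with T_A + T_B = T₀.
J_AC = 1.28×10^-6 m⁴, J_CB = 1.55×10^-6 m⁴, so T_A = T₀·(J_AC/a)/((J_AC/a)+(J_CB/b)) = 423.3 N·m, T_B = 1337 N·m.

423 N·m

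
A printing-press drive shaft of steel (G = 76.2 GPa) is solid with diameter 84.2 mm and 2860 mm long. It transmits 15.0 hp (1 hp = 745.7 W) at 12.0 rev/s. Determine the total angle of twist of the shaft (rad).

0.00113 rad

ω = 2π·12.0 = 75.40 rad/s, so T = P/ω = 15.0×745.7 / 75.40 = 148.4 N·m.
J = πd⁴/32 = π(0.0842)⁴/32 = 4.935×10^-6 m⁴.
θ = T·L/(G·J) = 148.4 × 2.86 / (76.2×10⁹ × 4.935×10^-6) = 1.128×10^-3 rad.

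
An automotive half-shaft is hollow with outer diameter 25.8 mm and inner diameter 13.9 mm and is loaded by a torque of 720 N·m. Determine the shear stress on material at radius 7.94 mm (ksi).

J = π(d_o⁴ − d_i⁴)/32 = π(0.0258⁴ − 0.0139⁴)/32 = 3.983×10^-8 m⁴.
Shear stress varies linearly with radius: τ = T·r/J = 720.0 × 0.00794 / 3.983×10^-8 = 1.435×10^8 Pa.

20.8 ksi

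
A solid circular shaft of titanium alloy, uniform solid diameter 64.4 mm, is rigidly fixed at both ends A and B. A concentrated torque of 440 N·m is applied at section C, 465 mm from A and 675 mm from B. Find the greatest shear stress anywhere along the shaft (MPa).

4.97 MPa

With uniform GJ and both ends fixed, compatibility θ_AC = θ_CB gives T_A·a = T_B·b, together with T_A + T_B = T₀.
T_A = T₀·b/(a+b) = 440.0·675/1140 = 260.5 N·m; T_B = 179.5 N·m.
τ in each portion: τ_AC = 4.97×10^6 Pa, τ_CB = 3.42×10^6 Pa; maximum is in AC.
τ_max = T_AC·r/J = 260.5·0.0322/1.69×10^-6 = 4.968×10^6 Pa.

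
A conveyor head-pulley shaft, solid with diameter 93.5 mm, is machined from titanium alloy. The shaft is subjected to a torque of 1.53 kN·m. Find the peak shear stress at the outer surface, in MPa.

J = πd⁴/32 = π(0.0935)⁴/32 = 7.503×10^-6 m⁴.
τ_max = T·r/J = 1530 × 0.0467 / 7.503×10^-6 = 9.533×10^6 Pa.

9.53 MPa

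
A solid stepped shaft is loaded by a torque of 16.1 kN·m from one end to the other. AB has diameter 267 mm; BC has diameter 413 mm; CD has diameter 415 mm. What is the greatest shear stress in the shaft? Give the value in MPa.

4.31 MPa

Under the same torque, τ_max = 16T/(πd³) is largest where d is smallest — segment AB (d = 267 mm).
τ_max = 16·16100/(π·(0.267)³) = 4.308×10^6 Pa.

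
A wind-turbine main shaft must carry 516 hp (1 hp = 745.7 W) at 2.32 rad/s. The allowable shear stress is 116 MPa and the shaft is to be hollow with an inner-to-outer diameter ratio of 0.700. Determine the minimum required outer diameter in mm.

212 mm

ω = 2.32 rad/s, so T = P/ω = 516×745.7 / 2.320 = 165900 N·m.
For a hollow shaft with d_i/d_o = 0.700: τ_max = 16T/(π d_o³ (1−k⁴)), so d_o = [16T/(π τ_allow (1−k⁴))]^(1/3) = [16·165900/(π·1.16×10^8·0.7599)]^(1/3) = 0.2124 m.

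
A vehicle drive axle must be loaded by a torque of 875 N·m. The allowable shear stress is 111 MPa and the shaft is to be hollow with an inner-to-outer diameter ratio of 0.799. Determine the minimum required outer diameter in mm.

For a hollow shaft with d_i/d_o = 0.799: τ_max = 16T/(π d_o³ (1−k⁴)), so d_o = [16T/(π τ_allow (1−k⁴))]^(1/3) = [16·875.0/(π·1.11×10^8·0.5924)]^(1/3) = 0.04077 m.

40.8 mm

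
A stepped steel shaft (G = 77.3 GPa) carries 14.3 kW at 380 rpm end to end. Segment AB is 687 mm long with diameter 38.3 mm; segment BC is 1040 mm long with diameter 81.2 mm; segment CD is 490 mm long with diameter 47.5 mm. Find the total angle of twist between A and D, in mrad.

20.8 mrad

ω = 2π·380/60 = 39.79 rad/s, so T = P/ω = 14.3×10³ / 39.79 = 359.4 N·m.
J_AB = π(0.0383)⁴/32 = 2.11×10^-7 m⁴; J_BC = π(0.0812)⁴/32 = 4.27×10^-6 m⁴; J_CD = π(0.0475)⁴/32 = 5.00×10^-7 m⁴.
θ = (T/G)·Σ L_i/J_i = (359.4/77.3×10⁹)·(0.687/2.11×10^-7 + 1.04/4.27×10^-6 + 0.490/5.00×10^-7) = 0.02081 rad.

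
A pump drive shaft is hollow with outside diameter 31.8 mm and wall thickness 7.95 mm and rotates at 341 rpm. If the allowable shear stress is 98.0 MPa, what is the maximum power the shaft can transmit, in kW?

J = π(d_o⁴ − d_i⁴)/32 = π(0.0318⁴ − 0.0159⁴)/32 = 9.412×10^-8 m⁴.
T_max = τ_allow·J/r = 9.80×10^7 × 9.412×10^-8 / 0.0159 = 580.1 N·m.
ω = 2π·341/60 = 35.71 rad/s, so P_max = T_max·ω = 2.072×10^4 W.

20.7 kW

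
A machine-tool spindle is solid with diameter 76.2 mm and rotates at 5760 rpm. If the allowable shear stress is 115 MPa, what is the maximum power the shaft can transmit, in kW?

J = πd⁴/32 = π(0.0762)⁴/32 = 3.310×10^-6 m⁴.
T_max = τ_allow·J/r = 1.15×10^8 × 3.310×10^-6 / 0.0381 = 9991 N·m.
ω = 2π·5760/60 = 603.2 rad/s, so P_max = T_max·ω = 6.026×10^6 W.

6030 kW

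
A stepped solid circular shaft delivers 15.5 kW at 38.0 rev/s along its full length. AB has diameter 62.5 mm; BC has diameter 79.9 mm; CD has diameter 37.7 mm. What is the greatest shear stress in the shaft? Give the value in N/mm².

6.17 N/mm²

ω = 2π·38.0 = 238.8 rad/s, so T = P/ω = 15.5×10³ / 238.8 = 64.92 N·m.
Under the same torque, τ_max = 16T/(πd³) is largest where d is smallest — segment CD (d = 37.7 mm).
τ_max = 16·64.92/(π·(0.0377)³) = 6.170×10^6 Pa.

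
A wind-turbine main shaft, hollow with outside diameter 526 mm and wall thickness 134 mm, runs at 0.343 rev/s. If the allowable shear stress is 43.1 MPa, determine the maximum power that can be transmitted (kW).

2500 kW

J = π(d_o⁴ − d_i⁴)/32 = π(0.526⁴ − 0.258⁴)/32 = 7.080×10^-3 m⁴.
T_max = τ_allow·J/r = 4.31×10^7 × 7.080×10^-3 / 0.263 = 1.160e6 N·m.
ω = 2π·0.343 = 2.155 rad/s, so P_max = T_max·ω = 2.501×10^6 W.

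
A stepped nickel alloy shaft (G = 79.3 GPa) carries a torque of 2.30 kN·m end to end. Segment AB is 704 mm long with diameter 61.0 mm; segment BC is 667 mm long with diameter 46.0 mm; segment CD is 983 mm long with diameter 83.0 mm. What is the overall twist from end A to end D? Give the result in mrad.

65.2 mrad

J_AB = π(0.0610)⁴/32 = 1.36×10^-6 m⁴; J_BC = π(0.0460)⁴/32 = 4.40×10^-7 m⁴; J_CD = π(0.0830)⁴/32 = 4.66×10^-6 m⁴.
θ = (T/G)·Σ L_i/J_i = (2300/79.3×10⁹)·(0.704/1.36×10^-6 + 0.667/4.40×10^-7 + 0.983/4.66×10^-6) = 0.06515 rad.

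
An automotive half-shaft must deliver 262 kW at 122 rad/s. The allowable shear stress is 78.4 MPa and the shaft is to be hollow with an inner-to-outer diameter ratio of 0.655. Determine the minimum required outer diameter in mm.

ω = 122 rad/s, so T = P/ω = 262×10³ / 122.0 = 2148 N·m.
For a hollow shaft with d_i/d_o = 0.655: τ_max = 16T/(π d_o³ (1−k⁴)), so d_o = [16T/(π τ_allow (1−k⁴))]^(1/3) = [16·2148/(π·7.84×10^7·0.8159)]^(1/3) = 0.05550 m.

55.5 mm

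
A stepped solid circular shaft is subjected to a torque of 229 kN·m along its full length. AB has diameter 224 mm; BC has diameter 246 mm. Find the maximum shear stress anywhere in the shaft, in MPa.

104 MPa

Under the same torque, τ_max = 16T/(πd³) is largest where d is smallest — segment AB (d = 224 mm).
τ_max = 16·229000/(π·(0.224)³) = 1.038×10^8 Pa.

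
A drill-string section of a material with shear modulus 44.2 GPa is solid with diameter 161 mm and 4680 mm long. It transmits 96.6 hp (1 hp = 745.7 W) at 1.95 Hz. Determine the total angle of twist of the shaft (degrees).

ω = 2π·1.95 = 12.25 rad/s, so T = P/ω = 96.6×745.7 / 12.25 = 5879 N·m.
J = πd⁴/32 = π(0.161)⁴/32 = 6.596×10^-5 m⁴.
θ = T·L/(G·J) = 5879 × 4.68 / (44.2×10⁹ × 6.596×10^-5) = 9.437×10^-3 rad.

0.541°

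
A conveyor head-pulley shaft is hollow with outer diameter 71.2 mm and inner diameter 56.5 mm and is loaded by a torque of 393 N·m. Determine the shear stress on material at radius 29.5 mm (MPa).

7.61 MPa

J = π(d_o⁴ − d_i⁴)/32 = π(0.0712⁴ − 0.0565⁴)/32 = 1.523×10^-6 m⁴.
Shear stress varies linearly with radius: τ = T·r/J = 393.0 × 0.0295 / 1.523×10^-6 = 7.614×10^6 Pa.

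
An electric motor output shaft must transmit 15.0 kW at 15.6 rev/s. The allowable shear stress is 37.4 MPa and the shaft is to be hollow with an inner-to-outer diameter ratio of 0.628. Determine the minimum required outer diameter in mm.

ω = 2π·15.6 = 98.02 rad/s, so T = P/ω = 15.0×10³ / 98.02 = 153.0 N·m.
For a hollow shaft with d_i/d_o = 0.628: τ_max = 16T/(π d_o³ (1−k⁴)), so d_o = [16T/(π τ_allow (1−k⁴))]^(1/3) = [16·153.0/(π·3.74×10^7·0.8445)]^(1/3) = 0.02911 m.

29.1 mm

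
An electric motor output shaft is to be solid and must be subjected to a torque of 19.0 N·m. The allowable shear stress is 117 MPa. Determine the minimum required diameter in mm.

For a solid shaft τ_max = 16T/(πd³), so d = (16T/(π τ_allow))^(1/3) = (16·19.00/(π·1.17×10^8))^(1/3) = 0.009387 m.

9.39 mm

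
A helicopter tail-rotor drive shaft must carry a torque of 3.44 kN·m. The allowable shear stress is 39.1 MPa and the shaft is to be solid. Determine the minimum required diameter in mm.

For a solid shaft τ_max = 16T/(πd³), so d = (16T/(π τ_allow))^(1/3) = (16·3440/(π·3.91×10^7))^(1/3) = 0.07652 m.

76.5 mm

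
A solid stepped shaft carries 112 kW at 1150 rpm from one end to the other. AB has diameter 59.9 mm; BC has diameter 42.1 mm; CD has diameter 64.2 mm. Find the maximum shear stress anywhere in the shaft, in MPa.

ω = 2π·1150/60 = 120.4 rad/s, so T = P/ω = 112×10³ / 120.4 = 930.0 N·m.
Under the same torque, τ_max = 16T/(πd³) is largest where d is smallest — segment BC (d = 42.1 mm).
τ_max = 16·930.0/(π·(0.0421)³) = 6.348×10^7 Pa.

63.5 MPa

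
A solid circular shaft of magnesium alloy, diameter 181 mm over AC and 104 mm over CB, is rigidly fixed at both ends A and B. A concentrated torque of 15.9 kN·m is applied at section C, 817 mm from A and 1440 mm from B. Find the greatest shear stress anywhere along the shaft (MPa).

12.9 MPa

Compatibility: T_A·a/J_AC = T_B·b/J_CB with T_A + T_B = T₀.
J_AC = 1.05×10^-4 m⁴, J_CB = 1.15×10^-5 m⁴, so T_A = T₀·(J_AC/a)/((J_AC/a)+(J_CB/b)) = 14970 N·m, T_B = 926.0 N·m.
τ in each portion: τ_AC = 1.29×10^7 Pa, τ_CB = 4.19×10^6 Pa; maximum is in AC.
τ_max = T_AC·r/J = 14970·0.0905/1.05×10^-4 = 1.286×10^7 Pa.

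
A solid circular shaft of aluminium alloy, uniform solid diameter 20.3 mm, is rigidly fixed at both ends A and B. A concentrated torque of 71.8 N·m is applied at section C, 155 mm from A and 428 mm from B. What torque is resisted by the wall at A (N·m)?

52.7 N·m

With uniform GJ and both ends fixed, compatibility θ_AC = θ_CB gives T_A·a = T_B·b, together with T_A + T_B = T₀.
T_A = T₀·b/(a+b) = 71.80·428/583.0 = 52.71 N·m; T_B = 19.09 N·m.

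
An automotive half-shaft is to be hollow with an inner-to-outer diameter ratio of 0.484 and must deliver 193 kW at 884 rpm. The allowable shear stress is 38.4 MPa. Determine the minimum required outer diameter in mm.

ω = 2π·884/60 = 92.57 rad/s, so T = P/ω = 193×10³ / 92.57 = 2085 N·m.
For a hollow shaft with d_i/d_o = 0.484: τ_max = 16T/(π d_o³ (1−k⁴)), so d_o = [16T/(π τ_allow (1−k⁴))]^(1/3) = [16·2085/(π·3.84×10^7·0.9451)]^(1/3) = 0.06639 m.

66.4 mm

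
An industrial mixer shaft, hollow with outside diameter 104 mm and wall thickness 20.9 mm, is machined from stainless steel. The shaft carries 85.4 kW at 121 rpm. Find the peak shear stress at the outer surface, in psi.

5080 psi

ω = 2π·121/60 = 12.67 rad/s, so T = P/ω = 85.4×10³ / 12.67 = 6740 N·m.
J = π(d_o⁴ − d_i⁴)/32 = π(0.104⁴ − 0.0622⁴)/32 = 1.002×10^-5 m⁴.
τ_max = T·r/J = 6740 × 0.0520 / 1.002×10^-5 = 3.499×10^7 Pa.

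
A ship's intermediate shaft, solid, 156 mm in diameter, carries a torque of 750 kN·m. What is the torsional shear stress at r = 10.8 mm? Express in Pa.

1.39e8 Pa

J = πd⁴/32 = π(0.156)⁴/32 = 5.814×10^-5 m⁴.
Shear stress varies linearly with radius: τ = T·r/J = 750000 × 0.0108 / 5.814×10^-5 = 1.393×10^8 Pa.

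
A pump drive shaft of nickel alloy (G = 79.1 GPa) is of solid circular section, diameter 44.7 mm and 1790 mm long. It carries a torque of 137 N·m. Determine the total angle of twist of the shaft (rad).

J = πd⁴/32 = π(0.0447)⁴/32 = 3.919×10^-7 m⁴.
θ = T·L/(G·J) = 137.0 × 1.79 / (79.1×10⁹ × 3.919×10^-7) = 7.910×10^-3 rad.

0.00791 rad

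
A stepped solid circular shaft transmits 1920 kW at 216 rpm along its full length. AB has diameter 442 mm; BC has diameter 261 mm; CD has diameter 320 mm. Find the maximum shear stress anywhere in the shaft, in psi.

3530 psi

ω = 2π·216/60 = 22.62 rad/s, so T = P/ω = 1920×10³ / 22.62 = 84880 N·m.
Under the same torque, τ_max = 16T/(πd³) is largest where d is smallest — segment BC (d = 261 mm).
τ_max = 16·84880/(π·(0.261)³) = 2.431×10^7 Pa.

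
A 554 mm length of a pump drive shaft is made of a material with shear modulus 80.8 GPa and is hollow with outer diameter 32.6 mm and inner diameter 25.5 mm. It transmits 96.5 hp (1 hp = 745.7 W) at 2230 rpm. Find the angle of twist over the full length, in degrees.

ω = 2π·2230/60 = 233.5 rad/s, so T = P/ω = 96.5×745.7 / 233.5 = 308.1 N·m.
J = π(d_o⁴ − d_i⁴)/32 = π(0.0326⁴ − 0.0255⁴)/32 = 6.937×10^-8 m⁴.
θ = T·L/(G·J) = 308.1 × 0.554 / (80.8×10⁹ × 6.937×10^-8) = 0.03046 rad.

1.74°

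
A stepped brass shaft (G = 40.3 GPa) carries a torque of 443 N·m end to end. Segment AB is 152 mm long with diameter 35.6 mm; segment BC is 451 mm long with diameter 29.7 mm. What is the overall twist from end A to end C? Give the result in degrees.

J_AB = π(0.0356)⁴/32 = 1.58×10^-7 m⁴; J_BC = π(0.0297)⁴/32 = 7.64×10^-8 m⁴.
θ = (T/G)·Σ L_i/J_i = (443.0/40.3×10⁹)·(0.152/1.58×10^-7 + 0.451/7.64×10^-8) = 0.07550 rad.

4.33°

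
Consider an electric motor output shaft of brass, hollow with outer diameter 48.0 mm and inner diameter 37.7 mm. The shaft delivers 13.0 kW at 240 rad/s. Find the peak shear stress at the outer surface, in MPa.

ω = 240 rad/s, so T = P/ω = 13.0×10³ / 240.0 = 54.17 N·m.
J = π(d_o⁴ − d_i⁴)/32 = π(0.0480⁴ − 0.0377⁴)/32 = 3.228×10^-7 m⁴.
τ_max = T·r/J = 54.17 × 0.0240 / 3.228×10^-7 = 4.027×10^6 Pa.

4.03 MPa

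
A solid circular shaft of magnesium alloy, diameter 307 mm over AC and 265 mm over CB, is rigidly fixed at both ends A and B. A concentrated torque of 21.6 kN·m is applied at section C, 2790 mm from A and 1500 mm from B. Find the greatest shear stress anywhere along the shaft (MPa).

Compatibility: T_A·a/J_AC = T_B·b/J_CB with T_A + T_B = T₀.
J_AC = 8.72×10^-4 m⁴, J_CB = 4.84×10^-4 m⁴, so T_A = T₀·(J_AC/a)/((J_AC/a)+(J_CB/b)) = 10630 N·m, T_B = 10970 N·m.
τ in each portion: τ_AC = 1.87×10^6 Pa, τ_CB = 3.00×10^6 Pa; maximum is in CB.
τ_max = T_CB·r/J = 10970·0.133/4.84×10^-4 = 3.003×10^6 Pa.

3.00 MPa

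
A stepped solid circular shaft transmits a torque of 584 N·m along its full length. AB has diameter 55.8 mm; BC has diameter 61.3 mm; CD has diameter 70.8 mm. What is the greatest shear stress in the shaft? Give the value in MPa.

17.1 MPa

Under the same torque, τ_max = 16T/(πd³) is largest where d is smallest — segment AB (d = 55.8 mm).
τ_max = 16·584.0/(π·(0.0558)³) = 1.712×10^7 Pa.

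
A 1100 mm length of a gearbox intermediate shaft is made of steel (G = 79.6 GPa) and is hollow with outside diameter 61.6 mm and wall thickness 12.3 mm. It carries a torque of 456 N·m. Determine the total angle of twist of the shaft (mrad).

J = π(d_o⁴ − d_i⁴)/32 = π(0.0616⁴ − 0.0370⁴)/32 = 1.230×10^-6 m⁴.
θ = T·L/(G·J) = 456.0 × 1.10 / (79.6×10⁹ × 1.230×10^-6) = 5.125×10^-3 rad.

5.12 mrad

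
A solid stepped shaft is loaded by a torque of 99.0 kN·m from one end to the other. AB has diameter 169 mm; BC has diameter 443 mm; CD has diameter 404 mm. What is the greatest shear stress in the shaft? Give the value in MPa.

104 MPa

Under the same torque, τ_max = 16T/(πd³) is largest where d is smallest — segment AB (d = 169 mm).
τ_max = 16·99000/(π·(0.169)³) = 1.045×10^8 Pa.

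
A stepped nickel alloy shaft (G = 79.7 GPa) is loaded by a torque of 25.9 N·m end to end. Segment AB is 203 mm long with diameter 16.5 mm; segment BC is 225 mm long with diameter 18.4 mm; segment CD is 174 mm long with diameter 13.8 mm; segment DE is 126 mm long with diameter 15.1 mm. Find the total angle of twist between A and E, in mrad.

39.5 mrad

J_AB = π(0.0165)⁴/32 = 7.28×10^-9 m⁴; J_BC = π(0.0184)⁴/32 = 1.13×10^-8 m⁴; J_CD = π(0.0138)⁴/32 = 3.56×10^-9 m⁴; J_DE = π(0.0151)⁴/32 = 5.10×10^-9 m⁴.
θ = (T/G)·Σ L_i/J_i = (25.90/79.7×10⁹)·(0.203/7.28×10^-9 + 0.225/1.13×10^-8 + 0.174/3.56×10^-9 + 0.126/5.10×10^-9) = 0.03947 rad.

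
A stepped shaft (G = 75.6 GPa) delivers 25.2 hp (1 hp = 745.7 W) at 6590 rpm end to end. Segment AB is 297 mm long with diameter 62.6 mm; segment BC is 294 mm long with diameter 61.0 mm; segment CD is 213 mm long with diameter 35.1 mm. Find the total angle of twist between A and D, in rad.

6.64e-4 rad

ω = 2π·6590/60 = 690.1 rad/s, so T = P/ω = 25.2×745.7 / 690.1 = 27.23 N·m.
J_AB = π(0.0626)⁴/32 = 1.51×10^-6 m⁴; J_BC = π(0.0610)⁴/32 = 1.36×10^-6 m⁴; J_CD = π(0.0351)⁴/32 = 1.49×10^-7 m⁴.
θ = (T/G)·Σ L_i/J_i = (27.23/75.6×10⁹)·(0.297/1.51×10^-6 + 0.294/1.36×10^-6 + 0.213/1.49×10^-7) = 6.637×10^-4 rad.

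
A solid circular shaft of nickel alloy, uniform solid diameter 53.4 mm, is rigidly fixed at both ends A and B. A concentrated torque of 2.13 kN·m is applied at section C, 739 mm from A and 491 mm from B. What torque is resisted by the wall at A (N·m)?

850 N·m

With uniform GJ and both ends fixed, compatibility θ_AC = θ_CB gives T_A·a = T_B·b, together with T_A + T_B = T₀.
T_A = T₀·b/(a+b) = 2130·491/1230 = 850.3 N·m; T_B = 1280 N·m.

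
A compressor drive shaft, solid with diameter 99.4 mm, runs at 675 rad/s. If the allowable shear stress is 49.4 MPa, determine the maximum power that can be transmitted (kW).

J = πd⁴/32 = π(0.0994)⁴/32 = 9.584×10^-6 m⁴.
T_max = τ_allow·J/r = 4.94×10^7 × 9.584×10^-6 / 0.0497 = 9526 N·m.
ω = 675 rad/s, so P_max = T_max·ω = 6.430×10^6 W.

6430 kW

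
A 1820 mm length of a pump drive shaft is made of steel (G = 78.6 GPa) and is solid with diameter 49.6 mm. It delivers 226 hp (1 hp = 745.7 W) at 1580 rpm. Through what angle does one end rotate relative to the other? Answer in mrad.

ω = 2π·1580/60 = 165.5 rad/s, so T = P/ω = 226×745.7 / 165.5 = 1019 N·m.
J = πd⁴/32 = π(0.0496)⁴/32 = 5.942×10^-7 m⁴.
θ = T·L/(G·J) = 1019 × 1.82 / (78.6×10⁹ × 5.942×10^-7) = 0.03969 rad.

39.7 mrad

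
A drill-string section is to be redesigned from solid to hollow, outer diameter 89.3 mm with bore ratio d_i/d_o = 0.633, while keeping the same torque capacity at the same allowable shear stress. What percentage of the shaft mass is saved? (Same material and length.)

32.7 %

Equal τ_max and T ⇒ the solid shaft needs d_s³ = d_o³(1−k⁴), so d_s = 89.3·(1−0.633⁴)^(1/3) = 84.24 mm.
Area ratio A_h/A_s = d_o²(1−k²)/d_s² = (1−k²)/(1−k⁴)^(2/3) = 0.6735.
Mass saving = 1 − 0.6735 = 32.7 %.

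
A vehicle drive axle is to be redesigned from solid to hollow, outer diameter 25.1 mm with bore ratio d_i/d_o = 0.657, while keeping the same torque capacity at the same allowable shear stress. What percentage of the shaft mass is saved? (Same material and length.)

Equal τ_max and T ⇒ the solid shaft needs d_s³ = d_o³(1−k⁴), so d_s = 25.1·(1−0.657⁴)^(1/3) = 23.43 mm.
Area ratio A_h/A_s = d_o²(1−k²)/d_s² = (1−k²)/(1−k⁴)^(2/3) = 0.6521.
Mass saving = 1 − 0.6521 = 34.8 %.

34.8 %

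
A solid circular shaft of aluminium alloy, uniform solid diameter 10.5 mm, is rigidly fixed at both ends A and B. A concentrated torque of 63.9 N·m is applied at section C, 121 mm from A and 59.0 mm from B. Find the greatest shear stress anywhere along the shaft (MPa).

189 MPa

With uniform GJ and both ends fixed, compatibility θ_AC = θ_CB gives T_A·a = T_B·b, together with T_A + T_B = T₀.
T_A = T₀·b/(a+b) = 63.90·59.0/180.0 = 20.95 N·m; T_B = 42.95 N·m.
τ in each portion: τ_AC = 9.21×10^7 Pa, τ_CB = 1.89×10^8 Pa; maximum is in CB.
τ_max = T_CB·r/J = 42.95·0.00525/1.19×10^-9 = 1.890×10^8 Pa.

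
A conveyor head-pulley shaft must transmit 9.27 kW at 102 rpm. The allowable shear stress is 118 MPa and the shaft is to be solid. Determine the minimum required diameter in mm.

33.5 mm

ω = 2π·102/60 = 10.68 rad/s, so T = P/ω = 9.27×10³ / 10.68 = 867.9 N·m.
For a solid shaft τ_max = 16T/(πd³), so d = (16T/(π τ_allow))^(1/3) = (16·867.9/(π·1.18×10^8))^(1/3) = 0.03346 m.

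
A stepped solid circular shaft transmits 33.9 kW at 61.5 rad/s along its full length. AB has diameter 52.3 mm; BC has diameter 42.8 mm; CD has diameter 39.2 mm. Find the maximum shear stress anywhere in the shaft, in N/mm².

ω = 61.5 rad/s, so T = P/ω = 33.9×10³ / 61.50 = 551.2 N·m.
Under the same torque, τ_max = 16T/(πd³) is largest where d is smallest — segment CD (d = 39.2 mm).
τ_max = 16·551.2/(π·(0.0392)³) = 4.661×10^7 Pa.

46.6 N/mm²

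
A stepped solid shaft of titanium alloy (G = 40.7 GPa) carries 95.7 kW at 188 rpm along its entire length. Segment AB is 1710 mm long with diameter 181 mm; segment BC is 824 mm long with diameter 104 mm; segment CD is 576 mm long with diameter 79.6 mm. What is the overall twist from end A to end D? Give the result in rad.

ω = 2π·188/60 = 19.69 rad/s, so T = P/ω = 95.7×10³ / 19.69 = 4861 N·m.
J_AB = π(0.181)⁴/32 = 1.05×10^-4 m⁴; J_BC = π(0.104)⁴/32 = 1.15×10^-5 m⁴; J_CD = π(0.0796)⁴/32 = 3.94×10^-6 m⁴.
θ = (T/G)·Σ L_i/J_i = (4861/40.7×10⁹)·(1.71/1.05×10^-4 + 0.824/1.15×10^-5 + 0.576/3.94×10^-6) = 0.02796 rad.

0.0280 rad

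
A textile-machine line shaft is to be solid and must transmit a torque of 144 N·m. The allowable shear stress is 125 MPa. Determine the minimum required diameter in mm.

For a solid shaft τ_max = 16T/(πd³), so d = (16T/(π τ_allow))^(1/3) = (16·144.0/(π·1.25×10^8))^(1/3) = 0.01804 m.

18.0 mm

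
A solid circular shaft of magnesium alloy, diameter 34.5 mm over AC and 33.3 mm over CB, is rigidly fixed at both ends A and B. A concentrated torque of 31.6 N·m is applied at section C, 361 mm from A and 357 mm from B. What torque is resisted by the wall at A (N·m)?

16.8 N·m

Compatibility: T_A·a/J_AC = T_B·b/J_CB with T_A + T_B = T₀.
J_AC = 1.39×10^-7 m⁴, J_CB = 1.21×10^-7 m⁴, so T_A = T₀·(J_AC/a)/((J_AC/a)+(J_CB/b)) = 16.83 N·m, T_B = 14.77 N·m.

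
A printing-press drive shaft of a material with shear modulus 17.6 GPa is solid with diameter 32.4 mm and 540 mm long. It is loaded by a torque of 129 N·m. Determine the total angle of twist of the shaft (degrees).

2.10°

J = πd⁴/32 = π(0.0324)⁴/32 = 1.082×10^-7 m⁴.
θ = T·L/(G·J) = 129.0 × 0.540 / (17.6×10⁹ × 1.082×10^-7) = 0.03658 rad.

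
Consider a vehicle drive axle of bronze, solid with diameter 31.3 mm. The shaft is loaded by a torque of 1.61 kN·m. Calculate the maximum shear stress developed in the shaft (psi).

38800 psi

J = πd⁴/32 = π(0.0313)⁴/32 = 9.423×10^-8 m⁴.
τ_max = T·r/J = 1610 × 0.0157 / 9.423×10^-8 = 2.674×10^8 Pa.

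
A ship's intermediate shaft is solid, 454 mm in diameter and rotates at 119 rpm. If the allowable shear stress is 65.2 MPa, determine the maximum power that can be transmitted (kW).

14900 kW

J = πd⁴/32 = π(0.454)⁴/32 = 4.171×10^-3 m⁴.
T_max = τ_allow·J/r = 6.52×10^7 × 4.171×10^-3 / 0.227 = 1.198e6 N·m.
ω = 2π·119/60 = 12.46 rad/s, so P_max = T_max·ω = 1.493×10^7 W.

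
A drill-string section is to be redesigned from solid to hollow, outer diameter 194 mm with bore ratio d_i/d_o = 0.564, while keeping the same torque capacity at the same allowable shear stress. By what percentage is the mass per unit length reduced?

Equal τ_max and T ⇒ the solid shaft needs d_s³ = d_o³(1−k⁴), so d_s = 194·(1−0.564⁴)^(1/3) = 187.2 mm.
Area ratio A_h/A_s = d_o²(1−k²)/d_s² = (1−k²)/(1−k⁴)^(2/3) = 0.7322.
Mass saving = 1 − 0.7322 = 26.8 %.

26.8 %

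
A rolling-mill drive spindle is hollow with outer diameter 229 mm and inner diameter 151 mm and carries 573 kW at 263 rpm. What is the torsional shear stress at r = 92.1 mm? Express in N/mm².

ω = 2π·263/60 = 27.54 rad/s, so T = P/ω = 573×10³ / 27.54 = 20810 N·m.
J = π(d_o⁴ − d_i⁴)/32 = π(0.229⁴ − 0.151⁴)/32 = 2.189×10^-4 m⁴.
Shear stress varies linearly with radius: τ = T·r/J = 20810 × 0.0921 / 2.189×10^-4 = 8.752×10^6 Pa.

8.75 N/mm²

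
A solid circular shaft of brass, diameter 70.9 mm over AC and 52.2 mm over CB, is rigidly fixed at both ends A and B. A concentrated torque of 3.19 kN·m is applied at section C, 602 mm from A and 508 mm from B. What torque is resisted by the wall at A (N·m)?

Compatibility: T_A·a/J_AC = T_B·b/J_CB with T_A + T_B = T₀.
J_AC = 2.48×10^-6 m⁴, J_CB = 7.29×10^-7 m⁴, so T_A = T₀·(J_AC/a)/((J_AC/a)+(J_CB/b)) = 2366 N·m, T_B = 823.9 N·m.

2370 N·m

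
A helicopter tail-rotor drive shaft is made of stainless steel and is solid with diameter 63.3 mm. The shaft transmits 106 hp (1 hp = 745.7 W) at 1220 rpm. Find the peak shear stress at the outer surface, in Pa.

1.24e7 Pa

ω = 2π·1220/60 = 127.8 rad/s, so T = P/ω = 106×745.7 / 127.8 = 618.7 N·m.
J = πd⁴/32 = π(0.0633)⁴/32 = 1.576×10^-6 m⁴.
τ_max = T·r/J = 618.7 × 0.0316 / 1.576×10^-6 = 1.242×10^7 Pa.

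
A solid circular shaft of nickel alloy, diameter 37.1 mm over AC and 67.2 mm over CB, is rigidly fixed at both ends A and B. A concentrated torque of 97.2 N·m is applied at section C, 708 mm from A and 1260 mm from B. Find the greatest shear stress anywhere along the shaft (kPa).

1400 kPa

Compatibility: T_A·a/J_AC = T_B·b/J_CB with T_A + T_B = T₀.
J_AC = 1.86×10^-7 m⁴, J_CB = 2.00×10^-6 m⁴, so T_A = T₀·(J_AC/a)/((J_AC/a)+(J_CB/b)) = 13.79 N·m, T_B = 83.41 N·m.
τ in each portion: τ_AC = 1.38×10^6 Pa, τ_CB = 1.40×10^6 Pa; maximum is in CB.
τ_max = T_CB·r/J = 83.41·0.0336/2.00×10^-6 = 1.400×10^6 Pa.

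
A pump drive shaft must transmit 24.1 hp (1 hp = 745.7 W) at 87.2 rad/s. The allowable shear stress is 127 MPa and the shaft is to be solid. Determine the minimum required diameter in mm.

ω = 87.2 rad/s, so T = P/ω = 24.1×745.7 / 87.20 = 206.1 N·m.
For a solid shaft τ_max = 16T/(πd³), so d = (16T/(π τ_allow))^(1/3) = (16·206.1/(π·1.27×10^8))^(1/3) = 0.02022 m.

20.2 mm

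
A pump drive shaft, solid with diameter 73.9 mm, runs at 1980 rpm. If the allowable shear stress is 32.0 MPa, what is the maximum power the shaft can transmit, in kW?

526 kW

J = πd⁴/32 = π(0.0739)⁴/32 = 2.928×10^-6 m⁴.
T_max = τ_allow·J/r = 3.20×10^7 × 2.928×10^-6 / 0.0370 = 2536 N·m.
ω = 2π·1980/60 = 207.3 rad/s, so P_max = T_max·ω = 5.258×10^5 W.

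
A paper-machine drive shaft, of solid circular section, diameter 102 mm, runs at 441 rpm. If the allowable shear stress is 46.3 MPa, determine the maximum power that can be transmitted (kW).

446 kW

J = πd⁴/32 = π(0.102)⁴/32 = 1.063×10^-5 m⁴.
T_max = τ_allow·J/r = 4.63×10^7 × 1.063×10^-5 / 0.0510 = 9647 N·m.
ω = 2π·441/60 = 46.18 rad/s, so P_max = T_max·ω = 4.455×10^5 W.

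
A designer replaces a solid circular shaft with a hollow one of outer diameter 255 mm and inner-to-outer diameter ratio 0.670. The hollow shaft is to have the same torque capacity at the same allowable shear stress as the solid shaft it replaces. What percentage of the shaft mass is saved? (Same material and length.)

36.0 %

Equal τ_max and T ⇒ the solid shaft needs d_s³ = d_o³(1−k⁴), so d_s = 255·(1−0.670⁴)^(1/3) = 236.6 mm.
Area ratio A_h/A_s = d_o²(1−k²)/d_s² = (1−k²)/(1−k⁴)^(2/3) = 0.6403.
Mass saving = 1 − 0.6403 = 36.0 %.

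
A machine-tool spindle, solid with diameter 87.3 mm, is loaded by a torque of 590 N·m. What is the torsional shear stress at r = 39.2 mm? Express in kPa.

J = πd⁴/32 = π(0.0873)⁴/32 = 5.702×10^-6 m⁴.
Shear stress varies linearly with radius: τ = T·r/J = 590.0 × 0.0392 / 5.702×10^-6 = 4.056×10^6 Pa.

4060 kPa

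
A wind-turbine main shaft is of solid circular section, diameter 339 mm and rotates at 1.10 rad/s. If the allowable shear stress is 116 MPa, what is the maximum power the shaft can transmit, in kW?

J = πd⁴/32 = π(0.339)⁴/32 = 1.297×10^-3 m⁴.
T_max = τ_allow·J/r = 1.16×10^8 × 1.297×10^-3 / 0.170 = 887300 N·m.
ω = 1.10 rad/s, so P_max = T_max·ω = 9.761×10^5 W.

976 kW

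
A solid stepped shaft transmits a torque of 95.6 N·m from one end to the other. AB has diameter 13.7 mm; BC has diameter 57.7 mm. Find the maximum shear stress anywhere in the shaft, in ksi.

27.5 ksi

Under the same torque, τ_max = 16T/(πd³) is largest where d is smallest — segment AB (d = 13.7 mm).
τ_max = 16·95.60/(π·(0.0137)³) = 1.894×10^8 Pa.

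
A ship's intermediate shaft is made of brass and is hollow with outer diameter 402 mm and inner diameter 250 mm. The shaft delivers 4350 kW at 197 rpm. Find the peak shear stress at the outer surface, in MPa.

ω = 2π·197/60 = 20.63 rad/s, so T = P/ω = 4350×10³ / 20.63 = 210900 N·m.
J = π(d_o⁴ − d_i⁴)/32 = π(0.402⁴ − 0.250⁴)/32 = 2.180×10^-3 m⁴.
τ_max = T·r/J = 210900 × 0.201 / 2.180×10^-3 = 1.944×10^7 Pa.

19.4 MPa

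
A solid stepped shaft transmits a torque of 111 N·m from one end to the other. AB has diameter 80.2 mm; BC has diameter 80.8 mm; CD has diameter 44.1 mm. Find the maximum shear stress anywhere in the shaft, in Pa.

Under the same torque, τ_max = 16T/(πd³) is largest where d is smallest — segment CD (d = 44.1 mm).
τ_max = 16·111.0/(π·(0.0441)³) = 6.591×10^6 Pa.

6.59e6 Pa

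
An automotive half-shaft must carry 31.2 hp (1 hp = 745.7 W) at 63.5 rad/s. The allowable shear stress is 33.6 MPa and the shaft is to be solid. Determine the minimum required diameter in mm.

ω = 63.5 rad/s, so T = P/ω = 31.2×745.7 / 63.50 = 366.4 N·m.
For a solid shaft τ_max = 16T/(πd³), so d = (16T/(π τ_allow))^(1/3) = (16·366.4/(π·3.36×10^7))^(1/3) = 0.03815 m.

38.2 mm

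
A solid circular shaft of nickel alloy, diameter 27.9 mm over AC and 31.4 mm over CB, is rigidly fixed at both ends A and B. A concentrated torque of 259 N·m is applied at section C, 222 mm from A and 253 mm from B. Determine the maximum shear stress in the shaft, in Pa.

2.52e7 Pa

Compatibility: T_A·a/J_AC = T_B·b/J_CB with T_A + T_B = T₀.
J_AC = 5.95×10^-8 m⁴, J_CB = 9.54×10^-8 m⁴, so T_A = T₀·(J_AC/a)/((J_AC/a)+(J_CB/b)) = 107.6 N·m, T_B = 151.4 N·m.
τ in each portion: τ_AC = 2.52×10^7 Pa, τ_CB = 2.49×10^7 Pa; maximum is in AC.
τ_max = T_AC·r/J = 107.6·0.0139/5.95×10^-8 = 2.523×10^7 Pa.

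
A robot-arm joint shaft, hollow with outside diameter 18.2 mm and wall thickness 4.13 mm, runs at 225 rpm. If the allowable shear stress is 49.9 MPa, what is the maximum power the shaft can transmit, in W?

J = π(d_o⁴ − d_i⁴)/32 = π(0.0182⁴ − 0.00994⁴)/32 = 9.813×10^-9 m⁴.
T_max = τ_allow·J/r = 4.99×10^7 × 9.813×10^-9 / 0.00910 = 53.81 N·m.
ω = 2π·225/60 = 23.56 rad/s, so P_max = T_max·ω = 1268 W.

1270 W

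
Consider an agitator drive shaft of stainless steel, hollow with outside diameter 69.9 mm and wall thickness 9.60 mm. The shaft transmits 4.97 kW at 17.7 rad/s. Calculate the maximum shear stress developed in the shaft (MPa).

ω = 17.7 rad/s, so T = P/ω = 4.97×10³ / 17.70 = 280.8 N·m.
J = π(d_o⁴ − d_i⁴)/32 = π(0.0699⁴ − 0.0507⁴)/32 = 1.695×10^-6 m⁴.
τ_max = T·r/J = 280.8 × 0.0350 / 1.695×10^-6 = 5.790×10^6 Pa.

5.79 MPa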